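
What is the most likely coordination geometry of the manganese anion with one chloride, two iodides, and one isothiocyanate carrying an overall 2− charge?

tetrahedral

Summing ligand charges against the −2 overall charge gives an oxidation state of +2 for manganese.
Manganese is a group-7 element; Mn(II) is therefore d⁵.
With 4 monodentate ligands the coordination number is 4.
Chloride, iodide, and isothiocyanate are weak-field ligands.
A high-spin d⁵ ion has zero CFSE in either geometry, so four ligands adopt the sterically favoured tetrahedral geometry.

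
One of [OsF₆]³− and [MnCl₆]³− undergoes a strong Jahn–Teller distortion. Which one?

[MnCl₆]³−

[OsF₆]³−: Ligand charges: each fluoride is −1. With an overall charge of −3 the osmium centre must be in the +3 oxidation state. Group 8 minus oxidation state 3 gives a d⁵ configuration. A 5d ion has a large Δₒ and is invariably low-spin. The d⁵ configuration leaves the e_g set evenly filled (or empty) — no strong Jahn–Teller driving force.
[MnCl₆]³−: Ligand charges: each chloride is −1. With an overall charge of −3 the manganese centre must be in the +3 oxidation state. Manganese is a group-7 element; Mn(III) is therefore d⁴. Chloride is a weak-field ligand for a first-row metal, so the complex is high-spin. The t₂g³e_g¹ (high-spin) configuration has an unevenly filled e_g set; the Jahn–Teller theorem predicts a tetragonal distortion (typically axial elongation) to lift the degeneracy.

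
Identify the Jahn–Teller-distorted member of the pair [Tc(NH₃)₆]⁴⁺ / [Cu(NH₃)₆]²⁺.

[Tc(NH₃)₆]⁴⁺: Ammonia is neutral; balancing the +4 overall charge requires Tc(IV). Tc sits in group 7, so the d-electron count is 7 − 4 = 3. The d³ configuration leaves the e_g set evenly filled (or empty) — no strong Jahn–Teller driving force.
[Cu(NH₃)₆]²⁺: Ammonia is neutral; balancing the +2 overall charge requires Cu(II). Copper is a group-11 element; Cu(II) is therefore d⁹. The t₂g⁶e_g³ configuration has an unevenly filled e_g set; the Jahn–Teller theorem predicts a tetragonal distortion (typically axial elongation) to lift the degeneracy.

[Cu(NH₃)₆]²⁺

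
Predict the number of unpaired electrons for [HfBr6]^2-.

0 unpaired electrons

Summing ligand charges against the −2 overall charge gives an oxidation state of +4 for hafnium.
Hf sits in group 4, so the d-electron count is 4 − 4 = 0.
In an octahedral field the d⁰ configuration is t₂g⁰e_g⁰, giving 0 unpaired electrons.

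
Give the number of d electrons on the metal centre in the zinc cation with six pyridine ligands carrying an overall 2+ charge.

Ligand charges: pyridine is neutral. With an overall charge of +2 the zinc centre must be in the +2 oxidation state.
Zinc is a group-12 element; Zn(II) is therefore d¹⁰.

d10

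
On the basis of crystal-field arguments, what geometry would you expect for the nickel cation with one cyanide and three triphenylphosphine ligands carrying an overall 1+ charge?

square planar

Each cyanide is −1; triphenylphosphine is neutral; balancing the +1 overall charge requires Ni(II).
Nickel is a group-10 element; Ni(II) is therefore d⁸.
With 4 monodentate ligands the coordination number is 4.
Cyanide and triphenylphosphine are strong-field ligands (high in the spectrochemical series).
A 3d d⁸ ion with strong-field ligands gains enough CFSE to favour square planar over tetrahedral.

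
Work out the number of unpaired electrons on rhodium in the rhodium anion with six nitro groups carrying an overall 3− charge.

0

Summing ligand charges against the −3 overall charge gives an oxidation state of +3 for rhodium.
Rh sits in group 9, so the d-electron count is 9 − 3 = 6.
The spin state decides the count: a 4d ion has a large Δₒ and is invariably low-spin.
An octahedral low-spin d⁶ ion is t₂g⁶e_g⁰, giving 0 unpaired electrons.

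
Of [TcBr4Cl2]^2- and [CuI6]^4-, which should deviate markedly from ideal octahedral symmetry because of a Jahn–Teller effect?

[TcBr4Cl2]^2-: Each bromide is −1; each chloride is −1; balancing the −2 overall charge requires Tc(IV). Tc sits in group 7, so the d-electron count is 7 − 4 = 3. The d³ configuration leaves the e_g set evenly filled (or empty) — no strong Jahn–Teller driving force.
[CuI6]^4-: Ligand charges: each iodide is −1. With an overall charge of −4 the copper centre must be in the +2 oxidation state. Copper is a group-11 element; Cu(II) is therefore d⁹. The t₂g⁶e_g³ configuration has an unevenly filled e_g set; the Jahn–Teller theorem predicts a tetragonal distortion (typically axial elongation) to lift the degeneracy.

[CuI6]^4-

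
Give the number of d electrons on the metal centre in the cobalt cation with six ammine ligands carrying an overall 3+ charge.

Ammonia is neutral; balancing the +3 overall charge requires Co(III).
Cobalt is a group-9 element; Co(III) is therefore d⁶.

d⁶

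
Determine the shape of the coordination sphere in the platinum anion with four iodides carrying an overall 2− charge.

Ligand charges: each iodide is −1. With an overall charge of −2 the platinum centre must be in the +2 oxidation state.
Platinum is a group-10 element; Pt(II) is therefore d⁸.
Coordination number: 4.
A 5d d⁸ ion has a large crystal-field splitting; square planar leaves the high-energy d_{x²−y²} orbital empty and maximises CFSE.

square planar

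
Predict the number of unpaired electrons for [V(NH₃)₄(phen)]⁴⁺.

Summing ligand charges against the +4 overall charge gives an oxidation state of +4 for vanadium.
V sits in group 5, so the d-electron count is 5 − 4 = 1.
Counting donor atoms: 4×ammonia (monodentate) → 4 donors; 1×1,10-phenanthroline (bidentate) → 2 donors. Coordination number = 6.
In an octahedral field the d¹ configuration is t₂g¹e_g⁰ (only one arrangement possible), giving 1 unpaired electron.

1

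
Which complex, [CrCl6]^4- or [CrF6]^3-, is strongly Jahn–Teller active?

[CrCl6]^4-: Summing ligand charges against the −4 overall charge gives an oxidation state of +2 for chromium. Group 6 minus oxidation state 2 gives a d⁴ configuration. Chloride is a weak-field ligand for a first-row metal, so the complex is high-spin. The t₂g³e_g¹ (high-spin) configuration has an unevenly filled e_g set; the Jahn–Teller theorem predicts a tetragonal distortion (typically axial elongation) to lift the degeneracy.
[CrF6]^3-: Summing ligand charges against the −3 overall charge gives an oxidation state of +3 for chromium. Chromium is a group-6 element; Cr(III) is therefore d³. The d³ configuration leaves the e_g set evenly filled (or empty) — no strong Jahn–Teller driving force.

[CrCl6]^4-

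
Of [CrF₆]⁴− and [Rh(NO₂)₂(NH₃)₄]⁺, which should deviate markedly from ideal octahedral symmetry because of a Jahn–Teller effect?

[CrF₆]⁴−: Ligand charges: each fluoride is −1. With an overall charge of −4 the chromium centre must be in the +2 oxidation state. Group 6 minus oxidation state 2 gives a d⁴ configuration. Fluoride is a weak-field ligand for a first-row metal, so the complex is high-spin. The t₂g³e_g¹ (high-spin) configuration has an unevenly filled e_g set; the Jahn–Teller theorem predicts a tetragonal distortion (typically axial elongation) to lift the degeneracy.
[Rh(NO₂)₂(NH₃)₄]⁺: Ligand charges: each nitro (N-bound nitrite) is −1; ammonia is neutral. With an overall charge of +1 the rhodium centre must be in the +3 oxidation state. Rh sits in group 9, so the d-electron count is 9 − 3 = 6. A 4d ion has a large Δₒ and is invariably low-spin. The d⁶ configuration leaves the e_g set evenly filled (or empty) — no strong Jahn–Teller driving force.

[CrF₆]⁴−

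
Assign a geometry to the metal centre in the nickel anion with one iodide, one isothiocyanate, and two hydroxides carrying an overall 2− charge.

tetrahedral

Ligand charges: each iodide is −1; each isothiocyanate is −1; each hydroxide is −1. With an overall charge of −2 the nickel centre must be in the +2 oxidation state.
Nickel is a group-10 element; Ni(II) is therefore d⁸.
Coordination number: 4.
Hydroxide, iodide, and isothiocyanate are weak-field ligands.
With weak-field ligands the CFSE gain from square planar is small, so a 3d d⁸ ion takes the sterically preferred tetrahedral geometry.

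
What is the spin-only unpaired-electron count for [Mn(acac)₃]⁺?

3

Ligand charges: each acetylacetonate is −1. With an overall charge of +1 the manganese centre must be in the +4 oxidation state.
Mn sits in group 7, so the d-electron count is 7 − 4 = 3.
Counting donor atoms: 3×acetylacetonate (bidentate) → 6 donors. Coordination number = 6.
In an octahedral field the d³ configuration is t₂g³e_g⁰ (only one arrangement possible), giving 3 unpaired electrons.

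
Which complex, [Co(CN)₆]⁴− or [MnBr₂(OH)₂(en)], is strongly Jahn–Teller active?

[Co(CN)₆]⁴−

[Co(CN)₆]⁴−: Ligand charges: each cyanide is −1. With an overall charge of −4 the cobalt centre must be in the +2 oxidation state. Group 9 minus oxidation state 2 gives a d⁷ configuration. Cyanide is a strong-field ligand (high in the spectrochemical series) for a first-row metal, so the complex is low-spin. The t₂g⁶e_g¹ (low-spin) configuration has an unevenly filled e_g set; the Jahn–Teller theorem predicts a tetragonal distortion (typically axial elongation) to lift the degeneracy.
[MnBr₂(OH)₂(en)]: Each bromide is −1; each hydroxide is −1; ethylenediamine is neutral; balancing the 0 overall charge requires Mn(IV). Manganese is a group-7 element; Mn(IV) is therefore d³. The d³ configuration leaves the e_g set evenly filled (or empty) — no strong Jahn–Teller driving force.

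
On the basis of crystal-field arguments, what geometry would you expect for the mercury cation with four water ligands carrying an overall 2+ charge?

tetrahedral

Summing ligand charges against the +2 overall charge gives an oxidation state of +2 for mercury.
Group 12 minus oxidation state 2 gives a d¹⁰ configuration.
With 4 monodentate ligands the coordination number is 4.
A d¹⁰ ion has no crystal-field stabilisation preference between square planar and tetrahedral, so four ligands adopt the sterically favoured tetrahedral geometry.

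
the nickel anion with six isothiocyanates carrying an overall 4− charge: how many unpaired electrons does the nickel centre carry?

2 unpaired electrons

Each isothiocyanate is −1; balancing the −4 overall charge requires Ni(II).
Nickel is a group-10 element; Ni(II) is therefore d⁸.
In an octahedral field the d⁸ configuration is t₂g⁶e_g² (only one arrangement possible), giving 2 unpaired electrons.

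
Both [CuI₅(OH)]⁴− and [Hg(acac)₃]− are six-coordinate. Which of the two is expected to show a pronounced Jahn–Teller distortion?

[CuI₅(OH)]⁴−: Ligand charges: each iodide is −1; each hydroxide is −1. With an overall charge of −4 the copper centre must be in the +2 oxidation state. Cu sits in group 11, so the d-electron count is 11 − 2 = 9. The t₂g⁶e_g³ configuration has an unevenly filled e_g set; the Jahn–Teller theorem predicts a tetragonal distortion (typically axial elongation) to lift the degeneracy.
[Hg(acac)₃]−: Each acetylacetonate is −1; balancing the −1 overall charge requires Hg(II). Group 12 minus oxidation state 2 gives a d¹⁰ configuration. The d¹⁰ configuration leaves the e_g set evenly filled (or empty) — no strong Jahn–Teller driving force.

[CuI₅(OH)]⁴−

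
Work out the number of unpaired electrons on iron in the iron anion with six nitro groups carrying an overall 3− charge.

Ligand charges: each nitro (N-bound nitrite) is −1. With an overall charge of −3 the iron centre must be in the +3 oxidation state.
Iron is a group-8 element; Fe(III) is therefore d⁵.
The spin state decides the count: Nitro (N-bound nitrite) is a strong-field ligand (high in the spectrochemical series) for a first-row metal, so the complex is low-spin.
An octahedral low-spin d⁵ ion is t₂g⁵e_g⁰, giving 1 unpaired electron.

1 unpaired electron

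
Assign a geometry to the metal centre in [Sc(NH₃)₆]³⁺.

octahedral

Ammonia is neutral; balancing the +3 overall charge requires Sc(III).
Sc sits in group 3, so the d-electron count is 3 − 3 = 0.
With 6 monodentate ligands the coordination number is 6.
Six donors around a single metal centre give an octahedral coordination sphere.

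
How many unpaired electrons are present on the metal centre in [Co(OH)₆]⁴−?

Ligand charges: each hydroxide is −1. With an overall charge of −4 the cobalt centre must be in the +2 oxidation state.
Cobalt is a group-9 element; Co(II) is therefore d⁷.
The spin state decides the count: Hydroxide is a weak-field ligand for a first-row metal, so the complex is high-spin.
An octahedral high-spin d⁷ ion is t₂g⁵e_g², giving 3 unpaired electrons.

3 unpaired electrons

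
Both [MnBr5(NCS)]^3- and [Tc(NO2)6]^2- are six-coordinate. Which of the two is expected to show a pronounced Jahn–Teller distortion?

[MnBr5(NCS)]^3-

[MnBr5(NCS)]^3-: Each bromide is −1; each isothiocyanate is −1; balancing the −3 overall charge requires Mn(III). Group 7 minus oxidation state 3 gives a d⁴ configuration. Bromide and isothiocyanate are weak-field ligands for a first-row metal, so the complex is high-spin. The t₂g³e_g¹ (high-spin) configuration has an unevenly filled e_g set; the Jahn–Teller theorem predicts a tetragonal distortion (typically axial elongation) to lift the degeneracy.
[Tc(NO2)6]^2-: Summing ligand charges against the −2 overall charge gives an oxidation state of +4 for technetium. Technetium is a group-7 element; Tc(IV) is therefore d³. The d³ configuration leaves the e_g set evenly filled (or empty) — no strong Jahn–Teller driving force.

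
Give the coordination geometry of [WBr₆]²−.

Ligand charges: each bromide is −1. With an overall charge of −2 the tungsten centre must be in the +4 oxidation state.
W sits in group 6, so the d-electron count is 6 − 4 = 2.
With 6 monodentate ligands the coordination number is 6.
Six donors around a single metal centre give an octahedral coordination sphere.

octahedral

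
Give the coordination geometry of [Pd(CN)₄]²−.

square planar

Summing ligand charges against the −2 overall charge gives an oxidation state of +2 for palladium.
Palladium is a group-10 element; Pd(II) is therefore d⁸.
Coordination number: 4.
A 4d d⁸ ion has a large crystal-field splitting; square planar leaves the high-energy d_{x²−y²} orbital empty and maximises CFSE.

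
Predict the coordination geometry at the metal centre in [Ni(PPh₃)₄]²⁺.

Ligand charges: triphenylphosphine is neutral. With an overall charge of +2 the nickel centre must be in the +2 oxidation state.
Group 10 minus oxidation state 2 gives a d⁸ configuration.
Coordination number: 4.
Triphenylphosphine is a strong-field ligand (high in the spectrochemical series).
A 3d d⁸ ion with strong-field ligands gains enough CFSE to favour square planar over tetrahedral.

square planar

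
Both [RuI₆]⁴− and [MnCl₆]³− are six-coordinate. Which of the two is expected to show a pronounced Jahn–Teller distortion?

[MnCl₆]³−

[RuI₆]⁴−: Each iodide is −1; balancing the −4 overall charge requires Ru(II). Ru sits in group 8, so the d-electron count is 8 − 2 = 6. A 4d ion has a large Δₒ and is invariably low-spin. The d⁶ configuration leaves the e_g set evenly filled (or empty) — no strong Jahn–Teller driving force.
[MnCl₆]³−: Ligand charges: each chloride is −1. With an overall charge of −3 the manganese centre must be in the +3 oxidation state. Group 7 minus oxidation state 3 gives a d⁴ configuration. Chloride is a weak-field ligand for a first-row metal, so the complex is high-spin. The t₂g³e_g¹ (high-spin) configuration has an unevenly filled e_g set; the Jahn–Teller theorem predicts a tetragonal distortion (typically axial elongation) to lift the degeneracy.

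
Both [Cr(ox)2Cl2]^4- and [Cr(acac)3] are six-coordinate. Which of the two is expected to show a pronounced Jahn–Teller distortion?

[Cr(ox)2Cl2]^4-: Each oxalate is −2; each chloride is −1; balancing the −4 overall charge requires Cr(II). Chromium is a group-6 element; Cr(II) is therefore d⁴. Chloride and oxalate are weak-field ligands for a first-row metal, so the complex is high-spin. The t₂g³e_g¹ (high-spin) configuration has an unevenly filled e_g set; the Jahn–Teller theorem predicts a tetragonal distortion (typically axial elongation) to lift the degeneracy.
[Cr(acac)3]: Ligand charges: each acetylacetonate is −1. With an overall charge of 0 the chromium centre must be in the +3 oxidation state. Cr sits in group 6, so the d-electron count is 6 − 3 = 3. The d³ configuration leaves the e_g set evenly filled (or empty) — no strong Jahn–Teller driving force.

[Cr(ox)2Cl2]^4-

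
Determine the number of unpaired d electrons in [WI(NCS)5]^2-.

Summing ligand charges against the −2 overall charge gives an oxidation state of +4 for tungsten.
W sits in group 6, so the d-electron count is 6 − 4 = 2.
In an octahedral field the d² configuration is t₂g²e_g⁰ (only one arrangement possible), giving 2 unpaired electrons.

2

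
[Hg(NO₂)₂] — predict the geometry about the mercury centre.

Summing ligand charges against the 0 overall charge gives an oxidation state of +2 for mercury.
Group 12 minus oxidation state 2 gives a d¹⁰ configuration.
Coordination number: 2.
A d¹⁰ ion with only two ligands adopts a linear arrangement (sp hybridisation; no CFSE preference).

linear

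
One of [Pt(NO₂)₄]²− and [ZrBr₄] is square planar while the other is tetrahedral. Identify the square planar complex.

[Pt(NO₂)₄]²−

For [Pt(NO₂)₄]²−: Each nitro (N-bound nitrite) is −1; balancing the −2 overall charge requires Pt(II). Group 10 minus oxidation state 2 gives a d⁸ configuration. A 5d d⁸ ion has a large crystal-field splitting; square planar leaves the high-energy d_{x²−y²} orbital empty and maximises CFSE. → square planar.
For [ZrBr₄]: Summing ligand charges against the 0 overall charge gives an oxidation state of +4 for zirconium. Zirconium is a group-4 element; Zr(IV) is therefore d⁰. A d⁰ ion has no crystal-field stabilisation preference between square planar and tetrahedral, so four ligands adopt the sterically favoured tetrahedral geometry. → tetrahedral.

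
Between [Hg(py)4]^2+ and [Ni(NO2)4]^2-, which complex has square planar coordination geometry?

For [Hg(py)4]^2+: Summing ligand charges against the +2 overall charge gives an oxidation state of +2 for mercury. Group 12 minus oxidation state 2 gives a d¹⁰ configuration. A d¹⁰ ion has no crystal-field stabilisation preference between square planar and tetrahedral, so four ligands adopt the sterically favoured tetrahedral geometry. → tetrahedral.
For [Ni(NO2)4]^2-: Ligand charges: each nitro (N-bound nitrite) is −1. With an overall charge of −2 the nickel centre must be in the +2 oxidation state. Ni sits in group 10, so the d-electron count is 10 − 2 = 8. Nitro (N-bound nitrite) is a strong-field ligand (high in the spectrochemical series). A 3d d⁸ ion with strong-field ligands gains enough CFSE to favour square planar over tetrahedral. → square planar.

[Ni(NO2)4]^2-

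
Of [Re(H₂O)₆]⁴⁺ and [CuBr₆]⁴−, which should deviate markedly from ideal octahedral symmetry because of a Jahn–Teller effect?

[CuBr₆]⁴−

[Re(H₂O)₆]⁴⁺: Water is neutral; balancing the +4 overall charge requires Re(IV). Group 7 minus oxidation state 4 gives a d³ configuration. The d³ configuration leaves the e_g set evenly filled (or empty) — no strong Jahn–Teller driving force.
[CuBr₆]⁴−: Summing ligand charges against the −4 overall charge gives an oxidation state of +2 for copper. Cu sits in group 11, so the d-electron count is 11 − 2 = 9. The t₂g⁶e_g³ configuration has an unevenly filled e_g set; the Jahn–Teller theorem predicts a tetragonal distortion (typically axial elongation) to lift the degeneracy.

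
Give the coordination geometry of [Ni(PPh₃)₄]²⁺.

square planar

Triphenylphosphine is neutral; balancing the +2 overall charge requires Ni(II).
Nickel is a group-10 element; Ni(II) is therefore d⁸.
Coordination number: 4.
Triphenylphosphine is a strong-field ligand (high in the spectrochemical series).
A 3d d⁸ ion with strong-field ligands gains enough CFSE to favour square planar over tetrahedral.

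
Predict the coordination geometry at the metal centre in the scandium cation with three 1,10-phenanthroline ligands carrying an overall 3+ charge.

octahedral

1,10-phenanthroline is neutral; balancing the +3 overall charge requires Sc(III).
Group 3 minus oxidation state 3 gives a d⁰ configuration.
Counting donor atoms: 3×1,10-phenanthroline (bidentate) → 6 donors. Coordination number = 6.
Six donors around a single metal centre give an octahedral coordination sphere.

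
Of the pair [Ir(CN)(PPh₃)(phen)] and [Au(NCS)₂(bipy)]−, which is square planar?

[Ir(CN)(PPh₃)(phen)]

For [Ir(CN)(PPh₃)(phen)]: Ligand charges: each cyanide is −1; triphenylphosphine is neutral; 1,10-phenanthroline is neutral. With an overall charge of 0 the iridium centre must be in the +1 oxidation state. Group 9 minus oxidation state 1 gives a d⁸ configuration. A 5d d⁸ ion has a large crystal-field splitting; square planar leaves the high-energy d_{x²−y²} orbital empty and maximises CFSE. → square planar.
For [Au(NCS)₂(bipy)]−: Summing ligand charges against the −1 overall charge gives an oxidation state of +1 for gold. Gold is a group-11 element; Au(I) is therefore d¹⁰. A d¹⁰ ion has no crystal-field stabilisation preference between square planar and tetrahedral, so four ligands adopt the sterically favoured tetrahedral geometry. → tetrahedral.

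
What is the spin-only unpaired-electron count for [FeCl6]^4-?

4 unpaired electrons

Each chloride is −1; balancing the −4 overall charge requires Fe(II).
Iron is a group-8 element; Fe(II) is therefore d⁶.
The spin state decides the count: Chloride is a weak-field ligand for a first-row metal, so the complex is high-spin.
An octahedral high-spin d⁶ ion is t₂g⁴e_g², giving 4 unpaired electrons.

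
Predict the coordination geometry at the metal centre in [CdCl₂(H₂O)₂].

tetrahedral

Ligand charges: each chloride is −1; water is neutral. With an overall charge of 0 the cadmium centre must be in the +2 oxidation state.
Cadmium is a group-12 element; Cd(II) is therefore d¹⁰.
With 4 monodentate ligands the coordination number is 4.
A d¹⁰ ion has no crystal-field stabilisation preference between square planar and tetrahedral, so four ligands adopt the sterically favoured tetrahedral geometry.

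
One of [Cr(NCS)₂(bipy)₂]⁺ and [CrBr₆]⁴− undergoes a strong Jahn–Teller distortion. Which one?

[CrBr₆]⁴−

[Cr(NCS)₂(bipy)₂]⁺: Each isothiocyanate is −1; 2,2′-bipyridine is neutral; balancing the +1 overall charge requires Cr(III). Chromium is a group-6 element; Cr(III) is therefore d³. The d³ configuration leaves the e_g set evenly filled (or empty) — no strong Jahn–Teller driving force.
[CrBr₆]⁴−: Ligand charges: each bromide is −1. With an overall charge of −4 the chromium centre must be in the +2 oxidation state. Chromium is a group-6 element; Cr(II) is therefore d⁴. Bromide is a weak-field ligand for a first-row metal, so the complex is high-spin. The t₂g³e_g¹ (high-spin) configuration has an unevenly filled e_g set; the Jahn–Teller theorem predicts a tetragonal distortion (typically axial elongation) to lift the degeneracy.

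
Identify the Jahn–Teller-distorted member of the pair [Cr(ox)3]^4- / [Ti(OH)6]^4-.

[Cr(ox)3]^4-

[Cr(ox)3]^4-: Each oxalate is −2; balancing the −4 overall charge requires Cr(II). Cr sits in group 6, so the d-electron count is 6 − 2 = 4. Oxalate is a weak-field ligand for a first-row metal, so the complex is high-spin. The t₂g³e_g¹ (high-spin) configuration has an unevenly filled e_g set; the Jahn–Teller theorem predicts a tetragonal distortion (typically axial elongation) to lift the degeneracy.
[Ti(OH)6]^4-: Each hydroxide is −1; balancing the −4 overall charge requires Ti(II). Group 4 minus oxidation state 2 gives a d² configuration. The d² configuration leaves the e_g set evenly filled (or empty) — no strong Jahn–Teller driving force.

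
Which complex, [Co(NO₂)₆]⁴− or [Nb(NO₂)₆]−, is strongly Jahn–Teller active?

[Co(NO₂)₆]⁴−: Summing ligand charges against the −4 overall charge gives an oxidation state of +2 for cobalt. Cobalt is a group-9 element; Co(II) is therefore d⁷. Nitro (N-bound nitrite) is a strong-field ligand (high in the spectrochemical series) for a first-row metal, so the complex is low-spin. The t₂g⁶e_g¹ (low-spin) configuration has an unevenly filled e_g set; the Jahn–Teller theorem predicts a tetragonal distortion (typically axial elongation) to lift the degeneracy.
[Nb(NO₂)₆]−: Ligand charges: each nitro (N-bound nitrite) is −1. With an overall charge of −1 the niobium centre must be in the +5 oxidation state. Nb sits in group 5, so the d-electron count is 5 − 5 = 0. The d⁰ configuration leaves the e_g set evenly filled (or empty) — no strong Jahn–Teller driving force.

[Co(NO₂)₆]⁴−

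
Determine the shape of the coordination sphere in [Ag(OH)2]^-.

Ligand charges: each hydroxide is −1. With an overall charge of −1 the silver centre must be in the +1 oxidation state.
Group 11 minus oxidation state 1 gives a d¹⁰ configuration.
Coordination number: 2.
A d¹⁰ ion with only two ligands adopts a linear arrangement (sp hybridisation; no CFSE preference).

linear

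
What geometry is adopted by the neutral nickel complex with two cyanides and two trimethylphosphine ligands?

Ligand charges: each cyanide is −1; trimethylphosphine is neutral. With an overall charge of 0 the nickel centre must be in the +2 oxidation state.
Ni sits in group 10, so the d-electron count is 10 − 2 = 8.
With 4 monodentate ligands the coordination number is 4.
Cyanide and trimethylphosphine are strong-field ligands (high in the spectrochemical series).
A 3d d⁸ ion with strong-field ligands gains enough CFSE to favour square planar over tetrahedral.

square planar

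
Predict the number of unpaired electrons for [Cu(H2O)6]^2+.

1 unpaired electron

Ligand charges: water is neutral. With an overall charge of +2 the copper centre must be in the +2 oxidation state.
Group 11 minus oxidation state 2 gives a d⁹ configuration.
In an octahedral field the d⁹ configuration is t₂g⁶e_g³ (only one arrangement possible), giving 1 unpaired electron.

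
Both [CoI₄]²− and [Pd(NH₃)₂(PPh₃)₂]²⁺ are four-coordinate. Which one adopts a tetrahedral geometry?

For [CoI₄]²−: Summing ligand charges against the −2 overall charge gives an oxidation state of +2 for cobalt. Cobalt is a group-9 element; Co(II) is therefore d⁷. For a high-spin 3d d⁷ ion with weak-field ligands the small Δₜ gives little square-planar CFSE advantage, so four ligands adopt the sterically favoured tetrahedral geometry. → tetrahedral.
For [Pd(NH₃)₂(PPh₃)₂]²⁺: Summing ligand charges against the +2 overall charge gives an oxidation state of +2 for palladium. Pd sits in group 10, so the d-electron count is 10 − 2 = 8. A 4d d⁸ ion has a large crystal-field splitting; square planar leaves the high-energy d_{x²−y²} orbital empty and maximises CFSE. → square planar.

[CoI₄]²−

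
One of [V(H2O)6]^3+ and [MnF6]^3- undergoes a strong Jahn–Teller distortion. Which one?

[V(H2O)6]^3+: Water is neutral; balancing the +3 overall charge requires V(III). Group 5 minus oxidation state 3 gives a d² configuration. The d² configuration leaves the e_g set evenly filled (or empty) — no strong Jahn–Teller driving force.
[MnF6]^3-: Summing ligand charges against the −3 overall charge gives an oxidation state of +3 for manganese. Group 7 minus oxidation state 3 gives a d⁴ configuration. Fluoride is a weak-field ligand for a first-row metal, so the complex is high-spin. The t₂g³e_g¹ (high-spin) configuration has an unevenly filled e_g set; the Jahn–Teller theorem predicts a tetragonal distortion (typically axial elongation) to lift the degeneracy.

[MnF6]^3-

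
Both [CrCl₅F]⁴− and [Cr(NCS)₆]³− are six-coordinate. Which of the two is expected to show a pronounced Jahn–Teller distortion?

[CrCl₅F]⁴−: Summing ligand charges against the −4 overall charge gives an oxidation state of +2 for chromium. Chromium is a group-6 element; Cr(II) is therefore d⁴. Chloride and fluoride are weak-field ligands for a first-row metal, so the complex is high-spin. The t₂g³e_g¹ (high-spin) configuration has an unevenly filled e_g set; the Jahn–Teller theorem predicts a tetragonal distortion (typically axial elongation) to lift the degeneracy.
[Cr(NCS)₆]³−: Each isothiocyanate is −1; balancing the −3 overall charge requires Cr(III). Cr sits in group 6, so the d-electron count is 6 − 3 = 3. The d³ configuration leaves the e_g set evenly filled (or empty) — no strong Jahn–Teller driving force.

[CrCl₅F]⁴−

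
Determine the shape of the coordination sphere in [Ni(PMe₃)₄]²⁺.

square planar

Summing ligand charges against the +2 overall charge gives an oxidation state of +2 for nickel.
Group 10 minus oxidation state 2 gives a d⁸ configuration.
Coordination number: 4.
Trimethylphosphine is a strong-field ligand (high in the spectrochemical series).
A 3d d⁸ ion with strong-field ligands gains enough CFSE to favour square planar over tetrahedral.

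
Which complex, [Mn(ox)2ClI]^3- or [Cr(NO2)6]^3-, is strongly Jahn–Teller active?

[Mn(ox)2ClI]^3-: Ligand charges: each oxalate is −2; each chloride is −1; each iodide is −1. With an overall charge of −3 the manganese centre must be in the +3 oxidation state. Mn sits in group 7, so the d-electron count is 7 − 3 = 4. Chloride, iodide, and oxalate are weak-field ligands for a first-row metal, so the complex is high-spin. The t₂g³e_g¹ (high-spin) configuration has an unevenly filled e_g set; the Jahn–Teller theorem predicts a tetragonal distortion (typically axial elongation) to lift the degeneracy.
[Cr(NO2)6]^3-: Each nitro (N-bound nitrite) is −1; balancing the −3 overall charge requires Cr(III). Chromium is a group-6 element; Cr(III) is therefore d³. The d³ configuration leaves the e_g set evenly filled (or empty) — no strong Jahn–Teller driving force.

[Mn(ox)2ClI]^3-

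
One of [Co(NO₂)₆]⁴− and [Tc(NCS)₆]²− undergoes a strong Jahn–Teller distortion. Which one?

[Co(NO₂)₆]⁴−

[Co(NO₂)₆]⁴−: Summing ligand charges against the −4 overall charge gives an oxidation state of +2 for cobalt. Cobalt is a group-9 element; Co(II) is therefore d⁷. Nitro (N-bound nitrite) is a strong-field ligand (high in the spectrochemical series) for a first-row metal, so the complex is low-spin. The t₂g⁶e_g¹ (low-spin) configuration has an unevenly filled e_g set; the Jahn–Teller theorem predicts a tetragonal distortion (typically axial elongation) to lift the degeneracy.
[Tc(NCS)₆]²−: Ligand charges: each isothiocyanate is −1. With an overall charge of −2 the technetium centre must be in the +4 oxidation state. Technetium is a group-7 element; Tc(IV) is therefore d³. The d³ configuration leaves the e_g set evenly filled (or empty) — no strong Jahn–Teller driving force.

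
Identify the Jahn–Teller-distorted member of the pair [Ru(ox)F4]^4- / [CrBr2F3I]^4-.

[Ru(ox)F4]^4-: Ligand charges: each oxalate is −2; each fluoride is −1. With an overall charge of −4 the ruthenium centre must be in the +2 oxidation state. Ruthenium is a group-8 element; Ru(II) is therefore d⁶. A 4d ion has a large Δₒ and is invariably low-spin. The d⁶ configuration leaves the e_g set evenly filled (or empty) — no strong Jahn–Teller driving force.
[CrBr2F3I]^4-: Ligand charges: each bromide is −1; each fluoride is −1; each iodide is −1. With an overall charge of −4 the chromium centre must be in the +2 oxidation state. Group 6 minus oxidation state 2 gives a d⁴ configuration. Bromide, fluoride, and iodide are weak-field ligands for a first-row metal, so the complex is high-spin. The t₂g³e_g¹ (high-spin) configuration has an unevenly filled e_g set; the Jahn–Teller theorem predicts a tetragonal distortion (typically axial elongation) to lift the degeneracy.

[CrBr2F3I]^4-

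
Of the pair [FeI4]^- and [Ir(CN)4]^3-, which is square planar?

[Ir(CN)4]^3-

For [FeI4]^-: Ligand charges: each iodide is −1. With an overall charge of −1 the iron centre must be in the +3 oxidation state. Iron is a group-8 element; Fe(III) is therefore d⁵. A high-spin d⁵ ion has zero CFSE in either geometry, so four ligands adopt the sterically favoured tetrahedral geometry. → tetrahedral.
For [Ir(CN)4]^3-: Ligand charges: each cyanide is −1. With an overall charge of −3 the iridium centre must be in the +1 oxidation state. Iridium is a group-9 element; Ir(I) is therefore d⁸. A 5d d⁸ ion has a large crystal-field splitting; square planar leaves the high-energy d_{x²−y²} orbital empty and maximises CFSE. → square planar.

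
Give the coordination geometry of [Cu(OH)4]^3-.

tetrahedral

Each hydroxide is −1; balancing the −3 overall charge requires Cu(I).
Group 11 minus oxidation state 1 gives a d¹⁰ configuration.
Coordination number: 4.
A d¹⁰ ion has no crystal-field stabilisation preference between square planar and tetrahedral, so four ligands adopt the sterically favoured tetrahedral geometry.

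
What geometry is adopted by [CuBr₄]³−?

Summing ligand charges against the −3 overall charge gives an oxidation state of +1 for copper.
Group 11 minus oxidation state 1 gives a d¹⁰ configuration.
With 4 monodentate ligands the coordination number is 4.
A d¹⁰ ion has no crystal-field stabilisation preference between square planar and tetrahedral, so four ligands adopt the sterically favoured tetrahedral geometry.

tetrahedral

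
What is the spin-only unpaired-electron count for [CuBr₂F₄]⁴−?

1

Summing ligand charges against the −4 overall charge gives an oxidation state of +2 for copper.
Copper is a group-11 element; Cu(II) is therefore d⁹.
In an octahedral field the d⁹ configuration is t₂g⁶e_g³ (only one arrangement possible), giving 1 unpaired electron.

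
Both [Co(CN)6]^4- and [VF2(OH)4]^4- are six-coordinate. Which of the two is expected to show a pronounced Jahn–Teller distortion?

[Co(CN)6]^4-

[Co(CN)6]^4-: Summing ligand charges against the −4 overall charge gives an oxidation state of +2 for cobalt. Cobalt is a group-9 element; Co(II) is therefore d⁷. Cyanide is a strong-field ligand (high in the spectrochemical series) for a first-row metal, so the complex is low-spin. The t₂g⁶e_g¹ (low-spin) configuration has an unevenly filled e_g set; the Jahn–Teller theorem predicts a tetragonal distortion (typically axial elongation) to lift the degeneracy.
[VF2(OH)4]^4-: Summing ligand charges against the −4 overall charge gives an oxidation state of +2 for vanadium. V sits in group 5, so the d-electron count is 5 − 2 = 3. The d³ configuration leaves the e_g set evenly filled (or empty) — no strong Jahn–Teller driving force.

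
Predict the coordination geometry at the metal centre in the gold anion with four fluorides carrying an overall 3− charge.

Summing ligand charges against the −3 overall charge gives an oxidation state of +1 for gold.
Group 11 minus oxidation state 1 gives a d¹⁰ configuration.
Coordination number: 4.
A d¹⁰ ion has no crystal-field stabilisation preference between square planar and tetrahedral, so four ligands adopt the sterically favoured tetrahedral geometry.

tetrahedral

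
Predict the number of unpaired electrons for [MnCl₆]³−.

Ligand charges: each chloride is −1. With an overall charge of −3 the manganese centre must be in the +3 oxidation state.
Group 7 minus oxidation state 3 gives a d⁴ configuration.
The spin state decides the count: Chloride is a weak-field ligand for a first-row metal, so the complex is high-spin.
An octahedral high-spin d⁴ ion is t₂g³e_g¹, giving 4 unpaired electrons.

4 unpaired electrons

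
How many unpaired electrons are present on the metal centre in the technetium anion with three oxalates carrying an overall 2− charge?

Ligand charges: each oxalate is −2. With an overall charge of −2 the technetium centre must be in the +4 oxidation state.
Tc sits in group 7, so the d-electron count is 7 − 4 = 3.
Counting donor atoms: 3×oxalate (bidentate) → 6 donors. Coordination number = 6.
In an octahedral field the d³ configuration is t₂g³e_g⁰ (only one arrangement possible), giving 3 unpaired electrons.

3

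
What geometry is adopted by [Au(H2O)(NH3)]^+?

Summing ligand charges against the +1 overall charge gives an oxidation state of +1 for gold.
Group 11 minus oxidation state 1 gives a d¹⁰ configuration.
With 2 monodentate ligands the coordination number is 2.
A d¹⁰ ion with only two ligands adopts a linear arrangement (sp hybridisation; no CFSE preference).

linear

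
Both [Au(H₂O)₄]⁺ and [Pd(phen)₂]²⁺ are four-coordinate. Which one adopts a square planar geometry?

For [Au(H₂O)₄]⁺: Water is neutral; balancing the +1 overall charge requires Au(I). Gold is a group-11 element; Au(I) is therefore d¹⁰. A d¹⁰ ion has no crystal-field stabilisation preference between square planar and tetrahedral, so four ligands adopt the sterically favoured tetrahedral geometry. → tetrahedral.
For [Pd(phen)₂]²⁺: Ligand charges: 1,10-phenanthroline is neutral. With an overall charge of +2 the palladium centre must be in the +2 oxidation state. Group 10 minus oxidation state 2 gives a d⁸ configuration. A 4d d⁸ ion has a large crystal-field splitting; square planar leaves the high-energy d_{x²−y²} orbital empty and maximises CFSE. → square planar.

[Pd(phen)₂]²⁺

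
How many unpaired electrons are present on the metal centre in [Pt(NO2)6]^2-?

Each nitro (N-bound nitrite) is −1; balancing the −2 overall charge requires Pt(IV).
Group 10 minus oxidation state 4 gives a d⁶ configuration.
The spin state decides the count: a 5d ion has a large Δₒ and is invariably low-spin.
An octahedral low-spin d⁶ ion is t₂g⁶e_g⁰, giving 0 unpaired electrons.

0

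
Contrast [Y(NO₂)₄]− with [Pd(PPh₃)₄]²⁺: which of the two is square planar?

For [Y(NO₂)₄]−: Summing ligand charges against the −1 overall charge gives an oxidation state of +3 for yttrium. Group 3 minus oxidation state 3 gives a d⁰ configuration. A d⁰ ion has no crystal-field stabilisation preference between square planar and tetrahedral, so four ligands adopt the sterically favoured tetrahedral geometry. → tetrahedral.
For [Pd(PPh₃)₄]²⁺: Ligand charges: triphenylphosphine is neutral. With an overall charge of +2 the palladium centre must be in the +2 oxidation state. Group 10 minus oxidation state 2 gives a d⁸ configuration. A 4d d⁸ ion has a large crystal-field splitting; square planar leaves the high-energy d_{x²−y²} orbital empty and maximises CFSE. → square planar.

[Pd(PPh₃)₄]²⁺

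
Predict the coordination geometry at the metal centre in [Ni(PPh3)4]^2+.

square planar

Triphenylphosphine is neutral; balancing the +2 overall charge requires Ni(II).
Ni sits in group 10, so the d-electron count is 10 − 2 = 8.
Coordination number: 4.
Triphenylphosphine is a strong-field ligand (high in the spectrochemical series).
A 3d d⁸ ion with strong-field ligands gains enough CFSE to favour square planar over tetrahedral.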